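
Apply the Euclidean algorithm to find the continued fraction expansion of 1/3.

[0; 3]

Run the Euclidean algorithm on 1 and 3; the successive quotients are the partial quotients a_0, a_1, ... (each step inverts the fractional part left over by the previous one):
  1 = 0*3 + 1, so a_0 = 0.
  3 = 3*1 + 0, so a_1 = 3.
The remainder reaches 0 after 2 divisions, so the expansion has 2 partial quotients, read off in order.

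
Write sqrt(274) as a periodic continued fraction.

[16; (1, 1, 4, 4, 1, 1, 32)]

Write x_i = (sqrt(274) + m_i)/d_i with (m_0, d_0) = (0, 1). a_0 = floor(sqrt(274)) = 16, since 16^2 = 256 <= 274 < 289 = 17^2.
Iterate m_{i+1} = d_i*a_i - m_i, d_{i+1} = (274 - m_{i+1}^2)/d_i, a_{i+1} = floor((a_0 + m_{i+1})/d_{i+1}):
  m_1 = 1*16 - 0 = 16, d_1 = (274 - 16^2)/1 = 18/1 = 18, a_1 = floor((16 + 16)/18) = 1.
  m_2 = 18*1 - 16 = 2, d_2 = (274 - 2^2)/18 = 270/18 = 15, a_2 = floor((16 + 2)/15) = 1.
  m_3 = 15*1 - 2 = 13, d_3 = (274 - 13^2)/15 = 105/15 = 7, a_3 = floor((16 + 13)/7) = 4.
  m_4 = 7*4 - 13 = 15, d_4 = (274 - 15^2)/7 = 49/7 = 7, a_4 = floor((16 + 15)/7) = 4.
  m_5 = 7*4 - 15 = 13, d_5 = (274 - 13^2)/7 = 105/7 = 15, a_5 = floor((16 + 13)/15) = 1.
  m_6 = 15*1 - 13 = 2, d_6 = (274 - 2^2)/15 = 270/15 = 18, a_6 = floor((16 + 2)/18) = 1.
  m_7 = 18*1 - 2 = 16, d_7 = (274 - 16^2)/18 = 18/18 = 1, a_7 = floor((16 + 16)/1) = 32.
  m_8 = 1*32 - 16 = 16, d_8 = (274 - 16^2)/1 = 18/1 = 18: (m_8, d_8) = (m_1, d_1) = (16, 18), so from here the quotients repeat a_1, ..., a_7; the period length is 7.
Hence the expansion of sqrt(274) is a_0 = 16 followed by the repeating block 1, 1, 4, 4, 1, 1, 32 (period 7).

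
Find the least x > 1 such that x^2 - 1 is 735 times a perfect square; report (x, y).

(x, y) = (244, 9)

First expand sqrt(735) as a continued fraction. With x_i = (sqrt(735) + m_i)/d_i and (m_0, d_0) = (0, 1): a_0 = floor(sqrt(735)) = 27, since 27^2 = 729 <= 735 < 784 = 28^2.
Iterate m_{i+1} = d_i*a_i - m_i, d_{i+1} = (735 - m_{i+1}^2)/d_i, a_{i+1} = floor((a_0 + m_{i+1})/d_{i+1}):
  m_1 = 1*27 - 0 = 27, d_1 = (735 - 27^2)/1 = 6/1 = 6, a_1 = floor((27 + 27)/6) = 9.
  m_2 = 6*9 - 27 = 27, d_2 = (735 - 27^2)/6 = 6/6 = 1, a_2 = floor((27 + 27)/1) = 54.
  m_3 = 1*54 - 27 = 27, d_3 = (735 - 27^2)/1 = 6/1 = 6: (m_3, d_3) = (m_1, d_1) = (27, 6), so from here the quotients repeat a_1, a_2; the period length is 2.
So sqrt(735) = [27; (9, 54)] with period length k = 2.
k is even, so the fundamental solution of x^2 - 735y^2 = 1 is (p_{k-1}, q_{k-1}) = (p_1, q_1); compute convergents through index 1.
Convergents (p_i = a_i*p_{i-1} + p_{i-2}, q_i = a_i*q_{i-1} + q_{i-2} with p_{-2}=0, p_{-1}=1, q_{-2}=1, q_{-1}=0):
  i=0: a_0=27, p_0 = 27*1 + 0 = 27, q_0 = 27*0 + 1 = 1.
  i=1: a_1=9, p_1 = 9*27 + 1 = 244, q_1 = 9*1 + 0 = 9.
Check: 244^2 - 735*9^2 = 59536 - 59535 = 1, so (x, y) = (244, 9) solves the equation, and by the theorem it is the least positive solution.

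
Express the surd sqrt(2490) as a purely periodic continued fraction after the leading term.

Write x_i = (sqrt(2490) + m_i)/d_i with (m_0, d_0) = (0, 1). a_0 = floor(sqrt(2490)) = 49, since 49^2 = 2401 <= 2490 < 2500 = 50^2.
Iterate m_{i+1} = d_i*a_i - m_i, d_{i+1} = (2490 - m_{i+1}^2)/d_i, a_{i+1} = floor((a_0 + m_{i+1})/d_{i+1}):
  m_1 = 1*49 - 0 = 49, d_1 = (2490 - 49^2)/1 = 89/1 = 89, a_1 = floor((49 + 49)/89) = 1.
  m_2 = 89*1 - 49 = 40, d_2 = (2490 - 40^2)/89 = 890/89 = 10, a_2 = floor((49 + 40)/10) = 8.
  m_3 = 10*8 - 40 = 40, d_3 = (2490 - 40^2)/10 = 890/10 = 89, a_3 = floor((49 + 40)/89) = 1.
  m_4 = 89*1 - 40 = 49, d_4 = (2490 - 49^2)/89 = 89/89 = 1, a_4 = floor((49 + 49)/1) = 98.
  m_5 = 1*98 - 49 = 49, d_5 = (2490 - 49^2)/1 = 89/1 = 89: (m_5, d_5) = (m_1, d_1) = (49, 89), so from here the quotients repeat a_1, ..., a_4; the period length is 4.
Hence the expansion of sqrt(2490) is a_0 = 49 followed by the repeating block 1, 8, 1, 98 (period 4).

[49; (1, 8, 1, 98)]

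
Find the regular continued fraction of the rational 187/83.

[2; 3, 1, 20]

Run the Euclidean algorithm on 187 and 83; the successive quotients are the partial quotients a_0, a_1, ... (each step inverts the fractional part left over by the previous one):
  187 = 2*83 + 21, so a_0 = 2.
  83 = 3*21 + 20, so a_1 = 3.
  21 = 1*20 + 1, so a_2 = 1.
  20 = 20*1 + 0, so a_3 = 20.
The remainder reaches 0 after 4 divisions, so the expansion has 4 partial quotients, read off in order.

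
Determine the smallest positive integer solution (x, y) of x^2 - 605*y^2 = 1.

(x, y) = (930249, 37820)

First expand sqrt(605) as a continued fraction. With x_i = (sqrt(605) + m_i)/d_i and (m_0, d_0) = (0, 1): a_0 = floor(sqrt(605)) = 24, since 24^2 = 576 <= 605 < 625 = 25^2.
Iterate m_{i+1} = d_i*a_i - m_i, d_{i+1} = (605 - m_{i+1}^2)/d_i, a_{i+1} = floor((a_0 + m_{i+1})/d_{i+1}):
  m_1 = 1*24 - 0 = 24, d_1 = (605 - 24^2)/1 = 29/1 = 29, a_1 = floor((24 + 24)/29) = 1.
  m_2 = 29*1 - 24 = 5, d_2 = (605 - 5^2)/29 = 580/29 = 20, a_2 = floor((24 + 5)/20) = 1.
  m_3 = 20*1 - 5 = 15, d_3 = (605 - 15^2)/20 = 380/20 = 19, a_3 = floor((24 + 15)/19) = 2.
  m_4 = 19*2 - 15 = 23, d_4 = (605 - 23^2)/19 = 76/19 = 4, a_4 = floor((24 + 23)/4) = 11.
  m_5 = 4*11 - 23 = 21, d_5 = (605 - 21^2)/4 = 164/4 = 41, a_5 = floor((24 + 21)/41) = 1.
  m_6 = 41*1 - 21 = 20, d_6 = (605 - 20^2)/41 = 205/41 = 5, a_6 = floor((24 + 20)/5) = 8.
  m_7 = 5*8 - 20 = 20, d_7 = (605 - 20^2)/5 = 205/5 = 41, a_7 = floor((24 + 20)/41) = 1.
  m_8 = 41*1 - 20 = 21, d_8 = (605 - 21^2)/41 = 164/41 = 4, a_8 = floor((24 + 21)/4) = 11.
  m_9 = 4*11 - 21 = 23, d_9 = (605 - 23^2)/4 = 76/4 = 19, a_9 = floor((24 + 23)/19) = 2.
  m_10 = 19*2 - 23 = 15, d_10 = (605 - 15^2)/19 = 380/19 = 20, a_10 = floor((24 + 15)/20) = 1.
  m_11 = 20*1 - 15 = 5, d_11 = (605 - 5^2)/20 = 580/20 = 29, a_11 = floor((24 + 5)/29) = 1.
  m_12 = 29*1 - 5 = 24, d_12 = (605 - 24^2)/29 = 29/29 = 1, a_12 = floor((24 + 24)/1) = 48.
  m_13 = 1*48 - 24 = 24, d_13 = (605 - 24^2)/1 = 29/1 = 29: (m_13, d_13) = (m_1, d_1) = (24, 29), so from here the quotients repeat a_1, ..., a_12; the period length is 12.
So sqrt(605) = [24; (1, 1, 2, 11, 1, 8, 1, 11, 2, 1, 1, 48)] with period length k = 12.
k is even, so the fundamental solution of x^2 - 605y^2 = 1 is (p_{k-1}, q_{k-1}) = (p_11, q_11); compute convergents through index 11.
Convergents (p_i = a_i*p_{i-1} + p_{i-2}, q_i = a_i*q_{i-1} + q_{i-2} with p_{-2}=0, p_{-1}=1, q_{-2}=1, q_{-1}=0):
  i=0: a_0=24, p_0 = 24*1 + 0 = 24, q_0 = 24*0 + 1 = 1.
  i=1: a_1=1, p_1 = 1*24 + 1 = 25, q_1 = 1*1 + 0 = 1.
  i=2: a_2=1, p_2 = 1*25 + 24 = 49, q_2 = 1*1 + 1 = 2.
  i=3: a_3=2, p_3 = 2*49 + 25 = 123, q_3 = 2*2 + 1 = 5.
  i=4: a_4=11, p_4 = 11*123 + 49 = 1402, q_4 = 11*5 + 2 = 57.
  i=5: a_5=1, p_5 = 1*1402 + 123 = 1525, q_5 = 1*57 + 5 = 62.
  i=6: a_6=8, p_6 = 8*1525 + 1402 = 13602, q_6 = 8*62 + 57 = 553.
  i=7: a_7=1, p_7 = 1*13602 + 1525 = 15127, q_7 = 1*553 + 62 = 615.
  i=8: a_8=11, p_8 = 11*15127 + 13602 = 179999, q_8 = 11*615 + 553 = 7318.
  i=9: a_9=2, p_9 = 2*179999 + 15127 = 375125, q_9 = 2*7318 + 615 = 15251.
  i=10: a_10=1, p_10 = 1*375125 + 179999 = 555124, q_10 = 1*15251 + 7318 = 22569.
  i=11: a_11=1, p_11 = 1*555124 + 375125 = 930249, q_11 = 1*22569 + 15251 = 37820.
Check: 930249^2 - 605*37820^2 = 865363202001 - 865363202000 = 1, so (x, y) = (930249, 37820) solves the equation, and by the theorem it is the least positive solution.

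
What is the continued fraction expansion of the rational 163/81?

[2; 81]

Run the Euclidean algorithm on 163 and 81; the successive quotients are the partial quotients a_0, a_1, ... (each step inverts the fractional part left over by the previous one):
  163 = 2*81 + 1, so a_0 = 2.
  81 = 81*1 + 0, so a_1 = 81.
The remainder reaches 0 after 2 divisions, so the expansion has 2 partial quotients, read off in order.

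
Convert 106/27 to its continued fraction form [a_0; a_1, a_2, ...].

Run the Euclidean algorithm on 106 and 27; the successive quotients are the partial quotients a_0, a_1, ... (each step inverts the fractional part left over by the previous one):
  106 = 3*27 + 25, so a_0 = 3.
  27 = 1*25 + 2, so a_1 = 1.
  25 = 12*2 + 1, so a_2 = 12.
  2 = 2*1 + 0, so a_3 = 2.
The remainder reaches 0 after 4 divisions, so the expansion has 4 partial quotients, read off in order.

[3; 1, 12, 2]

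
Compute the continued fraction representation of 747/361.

[2; 14, 2, 3, 1, 2]

Run the Euclidean algorithm on 747 and 361; the successive quotients are the partial quotients a_0, a_1, ... (each step inverts the fractional part left over by the previous one):
  747 = 2*361 + 25, so a_0 = 2.
  361 = 14*25 + 11, so a_1 = 14.
  25 = 2*11 + 3, so a_2 = 2.
  11 = 3*3 + 2, so a_3 = 3.
  3 = 1*2 + 1, so a_4 = 1.
  2 = 2*1 + 0, so a_5 = 2.
The remainder reaches 0 after 6 divisions, so the expansion has 6 partial quotients, read off in order.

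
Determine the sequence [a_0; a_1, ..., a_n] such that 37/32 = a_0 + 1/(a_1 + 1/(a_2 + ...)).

Run the Euclidean algorithm on 37 and 32; the successive quotients are the partial quotients a_0, a_1, ... (each step inverts the fractional part left over by the previous one):
  37 = 1*32 + 5, so a_0 = 1.
  32 = 6*5 + 2, so a_1 = 6.
  5 = 2*2 + 1, so a_2 = 2.
  2 = 2*1 + 0, so a_3 = 2.
The remainder reaches 0 after 4 divisions, so the expansion has 4 partial quotients, read off in order.

[1; 6, 2, 2]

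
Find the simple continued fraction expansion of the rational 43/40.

Run the Euclidean algorithm on 43 and 40; the successive quotients are the partial quotients a_0, a_1, ... (each step inverts the fractional part left over by the previous one):
  43 = 1*40 + 3, so a_0 = 1.
  40 = 13*3 + 1, so a_1 = 13.
  3 = 3*1 + 0, so a_2 = 3.
The remainder reaches 0 after 3 divisions, so the expansion has 3 partial quotients, read off in order.

[1; 13, 3]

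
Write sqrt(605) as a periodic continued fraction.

[24; (1, 1, 2, 11, 1, 8, 1, 11, 2, 1, 1, 48)]

Write x_i = (sqrt(605) + m_i)/d_i with (m_0, d_0) = (0, 1). a_0 = floor(sqrt(605)) = 24, since 24^2 = 576 <= 605 < 625 = 25^2.
Iterate m_{i+1} = d_i*a_i - m_i, d_{i+1} = (605 - m_{i+1}^2)/d_i, a_{i+1} = floor((a_0 + m_{i+1})/d_{i+1}):
  m_1 = 1*24 - 0 = 24, d_1 = (605 - 24^2)/1 = 29/1 = 29, a_1 = floor((24 + 24)/29) = 1.
  m_2 = 29*1 - 24 = 5, d_2 = (605 - 5^2)/29 = 580/29 = 20, a_2 = floor((24 + 5)/20) = 1.
  m_3 = 20*1 - 5 = 15, d_3 = (605 - 15^2)/20 = 380/20 = 19, a_3 = floor((24 + 15)/19) = 2.
  m_4 = 19*2 - 15 = 23, d_4 = (605 - 23^2)/19 = 76/19 = 4, a_4 = floor((24 + 23)/4) = 11.
  m_5 = 4*11 - 23 = 21, d_5 = (605 - 21^2)/4 = 164/4 = 41, a_5 = floor((24 + 21)/41) = 1.
  m_6 = 41*1 - 21 = 20, d_6 = (605 - 20^2)/41 = 205/41 = 5, a_6 = floor((24 + 20)/5) = 8.
  m_7 = 5*8 - 20 = 20, d_7 = (605 - 20^2)/5 = 205/5 = 41, a_7 = floor((24 + 20)/41) = 1.
  m_8 = 41*1 - 20 = 21, d_8 = (605 - 21^2)/41 = 164/41 = 4, a_8 = floor((24 + 21)/4) = 11.
  m_9 = 4*11 - 21 = 23, d_9 = (605 - 23^2)/4 = 76/4 = 19, a_9 = floor((24 + 23)/19) = 2.
  m_10 = 19*2 - 23 = 15, d_10 = (605 - 15^2)/19 = 380/19 = 20, a_10 = floor((24 + 15)/20) = 1.
  m_11 = 20*1 - 15 = 5, d_11 = (605 - 5^2)/20 = 580/20 = 29, a_11 = floor((24 + 5)/29) = 1.
  m_12 = 29*1 - 5 = 24, d_12 = (605 - 24^2)/29 = 29/29 = 1, a_12 = floor((24 + 24)/1) = 48.
  m_13 = 1*48 - 24 = 24, d_13 = (605 - 24^2)/1 = 29/1 = 29: (m_13, d_13) = (m_1, d_1) = (24, 29), so from here the quotients repeat a_1, ..., a_12; the period length is 12.
Hence the expansion of sqrt(605) is a_0 = 24 followed by the repeating block 1, 1, 2, 11, 1, 8, 1, 11, 2, 1, 1, 48 (period 12).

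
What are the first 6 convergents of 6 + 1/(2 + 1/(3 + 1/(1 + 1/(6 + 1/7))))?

Using the convergent recurrence p_i = a_i*p_{i-1} + p_{i-2}, q_i = a_i*q_{i-1} + q_{i-2} with p_{-2}=0, p_{-1}=1, q_{-2}=1, q_{-1}=0:
  i=0: a_0=6, p_0 = 6*1 + 0 = 6, q_0 = 6*0 + 1 = 1.
  i=1: a_1=2, p_1 = 2*6 + 1 = 13, q_1 = 2*1 + 0 = 2.
  i=2: a_2=3, p_2 = 3*13 + 6 = 45, q_2 = 3*2 + 1 = 7.
  i=3: a_3=1, p_3 = 1*45 + 13 = 58, q_3 = 1*7 + 2 = 9.
  i=4: a_4=6, p_4 = 6*58 + 45 = 393, q_4 = 6*9 + 7 = 61.
  i=5: a_5=7, p_5 = 7*393 + 58 = 2809, q_5 = 7*61 + 9 = 436.

6/1, 13/2, 45/7, 58/9, 393/61, 2809/436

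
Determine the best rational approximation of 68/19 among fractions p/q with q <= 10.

Expand x = 68/19 as a continued fraction with the Euclidean algorithm:
  68 = 3*19 + 11, so a_0 = 3.
  19 = 1*11 + 8, so a_1 = 1.
  11 = 1*8 + 3, so a_2 = 1.
  8 = 2*3 + 2, so a_3 = 2.
  3 = 1*2 + 1, so a_4 = 1.
  2 = 2*1 + 0, so a_5 = 2.
so x = [3; 1, 1, 2, 1, 2].
Convergents (p_i = a_i*p_{i-1} + p_{i-2}, q_i = a_i*q_{i-1} + q_{i-2} with p_{-2}=0, p_{-1}=1, q_{-2}=1, q_{-1}=0), until the denominator exceeds 10:
  i=0: a_0=3, p_0 = 3*1 + 0 = 3, q_0 = 3*0 + 1 = 1.
  i=1: a_1=1, p_1 = 1*3 + 1 = 4, q_1 = 1*1 + 0 = 1.
  i=2: a_2=1, p_2 = 1*4 + 3 = 7, q_2 = 1*1 + 1 = 2.
  i=3: a_3=2, p_3 = 2*7 + 4 = 18, q_3 = 2*2 + 1 = 5.
  i=4: a_4=1, p_4 = 1*18 + 7 = 25, q_4 = 1*5 + 2 = 7.
  i=5: a_5=2, p_5 = 2*25 + 18 = 68, q_5 = 2*7 + 5 = 19.
q_5 = 19 > 10, so the last convergent with denominator <= 10 is p_4/q_4 = 25/7.
The closest fraction with denominator <= 10 is either p_4/q_4 or the intermediate fraction (k*p_4 + p_3)/(k*q_4 + q_3) with the largest k >= 1 whose denominator stays <= 10; these approach x as k grows, and every other convergent or intermediate fraction in range is farther away.
Largest k: floor((10 - q_3)/q_4) = floor((10 - 5)/7) = 0.
Since k = 0, no intermediate fraction beyond p_4/q_4 has denominator <= 10, so the convergent 25/7 is the closest (its error is |68*7 - 25*19|/(19*7) = 1/133).

25/7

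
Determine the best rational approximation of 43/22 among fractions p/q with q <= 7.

2/1

Expand x = 43/22 as a continued fraction with the Euclidean algorithm:
  43 = 1*22 + 21, so a_0 = 1.
  22 = 1*21 + 1, so a_1 = 1.
  21 = 21*1 + 0, so a_2 = 21.
so x = [1; 1, 21].
Convergents (p_i = a_i*p_{i-1} + p_{i-2}, q_i = a_i*q_{i-1} + q_{i-2} with p_{-2}=0, p_{-1}=1, q_{-2}=1, q_{-1}=0), until the denominator exceeds 7:
  i=0: a_0=1, p_0 = 1*1 + 0 = 1, q_0 = 1*0 + 1 = 1.
  i=1: a_1=1, p_1 = 1*1 + 1 = 2, q_1 = 1*1 + 0 = 1.
  i=2: a_2=21, p_2 = 21*2 + 1 = 43, q_2 = 21*1 + 1 = 22.
q_2 = 22 > 7, so the last convergent with denominator <= 7 is p_1/q_1 = 2/1.
The closest fraction with denominator <= 7 is either p_1/q_1 or the intermediate fraction (k*p_1 + p_0)/(k*q_1 + q_0) with the largest k >= 1 whose denominator stays <= 7; these approach x as k grows, and every other convergent or intermediate fraction in range is farther away.
Largest k: floor((7 - q_0)/q_1) = floor((7 - 1)/1) = 6.
That gives (6*2 + 1)/(6*1 + 1) = 13/7.
Compare the errors: |x - 2/1| = |43*1 - 2*22|/(22*1) = 1/22, and |x - 13/7| = |43*7 - 13*22|/(22*7) = 15/154.
Cross-multiplying, 1*154 = 154 < 330 = 15*22, so 1/22 is smaller: the convergent 2/1 is closer to x than 13/7.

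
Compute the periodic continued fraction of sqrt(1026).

Write x_i = (sqrt(1026) + m_i)/d_i with (m_0, d_0) = (0, 1). a_0 = floor(sqrt(1026)) = 32, since 32^2 = 1024 <= 1026 < 1089 = 33^2.
Iterate m_{i+1} = d_i*a_i - m_i, d_{i+1} = (1026 - m_{i+1}^2)/d_i, a_{i+1} = floor((a_0 + m_{i+1})/d_{i+1}):
  m_1 = 1*32 - 0 = 32, d_1 = (1026 - 32^2)/1 = 2/1 = 2, a_1 = floor((32 + 32)/2) = 32.
  m_2 = 2*32 - 32 = 32, d_2 = (1026 - 32^2)/2 = 2/2 = 1, a_2 = floor((32 + 32)/1) = 64.
  m_3 = 1*64 - 32 = 32, d_3 = (1026 - 32^2)/1 = 2/1 = 2: (m_3, d_3) = (m_1, d_1) = (32, 2), so from here the quotients repeat a_1, a_2; the period length is 2.
Hence the expansion of sqrt(1026) is a_0 = 32 followed by the repeating block 32, 64 (period 2).

[32; (32, 64)]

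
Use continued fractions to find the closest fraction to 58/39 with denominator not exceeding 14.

Expand x = 58/39 as a continued fraction with the Euclidean algorithm:
  58 = 1*39 + 19, so a_0 = 1.
  39 = 2*19 + 1, so a_1 = 2.
  19 = 19*1 + 0, so a_2 = 19.
so x = [1; 2, 19].
Convergents (p_i = a_i*p_{i-1} + p_{i-2}, q_i = a_i*q_{i-1} + q_{i-2} with p_{-2}=0, p_{-1}=1, q_{-2}=1, q_{-1}=0), until the denominator exceeds 14:
  i=0: a_0=1, p_0 = 1*1 + 0 = 1, q_0 = 1*0 + 1 = 1.
  i=1: a_1=2, p_1 = 2*1 + 1 = 3, q_1 = 2*1 + 0 = 2.
  i=2: a_2=19, p_2 = 19*3 + 1 = 58, q_2 = 19*2 + 1 = 39.
q_2 = 39 > 14, so the last convergent with denominator <= 14 is p_1/q_1 = 3/2.
The closest fraction with denominator <= 14 is either p_1/q_1 or the intermediate fraction (k*p_1 + p_0)/(k*q_1 + q_0) with the largest k >= 1 whose denominator stays <= 14; these approach x as k grows, and every other convergent or intermediate fraction in range is farther away.
Largest k: floor((14 - q_0)/q_1) = floor((14 - 1)/2) = 6.
That gives (6*3 + 1)/(6*2 + 1) = 19/13.
Compare the errors: |x - 3/2| = |58*2 - 3*39|/(39*2) = 1/78, and |x - 19/13| = |58*13 - 19*39|/(39*13) = 13/507.
Cross-multiplying, 1*507 = 507 < 1014 = 13*78, so 1/78 is smaller: the convergent 3/2 is closer to x than 19/13.

3/2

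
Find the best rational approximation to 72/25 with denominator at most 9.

23/8

Expand x = 72/25 as a continued fraction with the Euclidean algorithm:
  72 = 2*25 + 22, so a_0 = 2.
  25 = 1*22 + 3, so a_1 = 1.
  22 = 7*3 + 1, so a_2 = 7.
  3 = 3*1 + 0, so a_3 = 3.
so x = [2; 1, 7, 3].
Convergents (p_i = a_i*p_{i-1} + p_{i-2}, q_i = a_i*q_{i-1} + q_{i-2} with p_{-2}=0, p_{-1}=1, q_{-2}=1, q_{-1}=0), until the denominator exceeds 9:
  i=0: a_0=2, p_0 = 2*1 + 0 = 2, q_0 = 2*0 + 1 = 1.
  i=1: a_1=1, p_1 = 1*2 + 1 = 3, q_1 = 1*1 + 0 = 1.
  i=2: a_2=7, p_2 = 7*3 + 2 = 23, q_2 = 7*1 + 1 = 8.
  i=3: a_3=3, p_3 = 3*23 + 3 = 72, q_3 = 3*8 + 1 = 25.
q_3 = 25 > 9, so the last convergent with denominator <= 9 is p_2/q_2 = 23/8.
The closest fraction with denominator <= 9 is either p_2/q_2 or the intermediate fraction (k*p_2 + p_1)/(k*q_2 + q_1) with the largest k >= 1 whose denominator stays <= 9; these approach x as k grows, and every other convergent or intermediate fraction in range is farther away.
Largest k: floor((9 - q_1)/q_2) = floor((9 - 1)/8) = 1.
That gives (1*23 + 3)/(1*8 + 1) = 26/9.
Compare the errors: |x - 23/8| = |72*8 - 23*25|/(25*8) = 1/200, and |x - 26/9| = |72*9 - 26*25|/(25*9) = 2/225.
Cross-multiplying, 1*225 = 225 < 400 = 2*200, so 1/200 is smaller: the convergent 23/8 is closer to x than 26/9.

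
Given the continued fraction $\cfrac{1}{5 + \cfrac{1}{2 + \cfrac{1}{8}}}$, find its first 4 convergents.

0/1, 1/5, 2/11, 17/93

Using the convergent recurrence p_i = a_i*p_{i-1} + p_{i-2}, q_i = a_i*q_{i-1} + q_{i-2} with p_{-2}=0, p_{-1}=1, q_{-2}=1, q_{-1}=0:
  i=0: a_0=0, p_0 = 0*1 + 0 = 0, q_0 = 0*0 + 1 = 1.
  i=1: a_1=5, p_1 = 5*0 + 1 = 1, q_1 = 5*1 + 0 = 5.
  i=2: a_2=2, p_2 = 2*1 + 0 = 2, q_2 = 2*5 + 1 = 11.
  i=3: a_3=8, p_3 = 8*2 + 1 = 17, q_3 = 8*11 + 5 = 93.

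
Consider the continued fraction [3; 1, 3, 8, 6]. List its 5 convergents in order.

3/1, 4/1, 15/4, 124/33, 759/202

Using the convergent recurrence p_i = a_i*p_{i-1} + p_{i-2}, q_i = a_i*q_{i-1} + q_{i-2} with p_{-2}=0, p_{-1}=1, q_{-2}=1, q_{-1}=0:
  i=0: a_0=3, p_0 = 3*1 + 0 = 3, q_0 = 3*0 + 1 = 1.
  i=1: a_1=1, p_1 = 1*3 + 1 = 4, q_1 = 1*1 + 0 = 1.
  i=2: a_2=3, p_2 = 3*4 + 3 = 15, q_2 = 3*1 + 1 = 4.
  i=3: a_3=8, p_3 = 8*15 + 4 = 124, q_3 = 8*4 + 1 = 33.
  i=4: a_4=6, p_4 = 6*124 + 15 = 759, q_4 = 6*33 + 4 = 202.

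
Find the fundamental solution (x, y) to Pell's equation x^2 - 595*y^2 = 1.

First expand sqrt(595) as a continued fraction. With x_i = (sqrt(595) + m_i)/d_i and (m_0, d_0) = (0, 1): a_0 = floor(sqrt(595)) = 24, since 24^2 = 576 <= 595 < 625 = 25^2.
Iterate m_{i+1} = d_i*a_i - m_i, d_{i+1} = (595 - m_{i+1}^2)/d_i, a_{i+1} = floor((a_0 + m_{i+1})/d_{i+1}):
  m_1 = 1*24 - 0 = 24, d_1 = (595 - 24^2)/1 = 19/1 = 19, a_1 = floor((24 + 24)/19) = 2.
  m_2 = 19*2 - 24 = 14, d_2 = (595 - 14^2)/19 = 399/19 = 21, a_2 = floor((24 + 14)/21) = 1.
  m_3 = 21*1 - 14 = 7, d_3 = (595 - 7^2)/21 = 546/21 = 26, a_3 = floor((24 + 7)/26) = 1.
  m_4 = 26*1 - 7 = 19, d_4 = (595 - 19^2)/26 = 234/26 = 9, a_4 = floor((24 + 19)/9) = 4.
  m_5 = 9*4 - 19 = 17, d_5 = (595 - 17^2)/9 = 306/9 = 34, a_5 = floor((24 + 17)/34) = 1.
  m_6 = 34*1 - 17 = 17, d_6 = (595 - 17^2)/34 = 306/34 = 9, a_6 = floor((24 + 17)/9) = 4.
  m_7 = 9*4 - 17 = 19, d_7 = (595 - 19^2)/9 = 234/9 = 26, a_7 = floor((24 + 19)/26) = 1.
  m_8 = 26*1 - 19 = 7, d_8 = (595 - 7^2)/26 = 546/26 = 21, a_8 = floor((24 + 7)/21) = 1.
  m_9 = 21*1 - 7 = 14, d_9 = (595 - 14^2)/21 = 399/21 = 19, a_9 = floor((24 + 14)/19) = 2.
  m_10 = 19*2 - 14 = 24, d_10 = (595 - 24^2)/19 = 19/19 = 1, a_10 = floor((24 + 24)/1) = 48.
  m_11 = 1*48 - 24 = 24, d_11 = (595 - 24^2)/1 = 19/1 = 19: (m_11, d_11) = (m_1, d_1) = (24, 19), so from here the quotients repeat a_1, ..., a_10; the period length is 10.
So sqrt(595) = [24; (2, 1, 1, 4, 1, 4, 1, 1, 2, 48)] with period length k = 10.
k is even, so the fundamental solution of x^2 - 595y^2 = 1 is (p_{k-1}, q_{k-1}) = (p_9, q_9); compute convergents through index 9.
Convergents (p_i = a_i*p_{i-1} + p_{i-2}, q_i = a_i*q_{i-1} + q_{i-2} with p_{-2}=0, p_{-1}=1, q_{-2}=1, q_{-1}=0):
  i=0: a_0=24, p_0 = 24*1 + 0 = 24, q_0 = 24*0 + 1 = 1.
  i=1: a_1=2, p_1 = 2*24 + 1 = 49, q_1 = 2*1 + 0 = 2.
  i=2: a_2=1, p_2 = 1*49 + 24 = 73, q_2 = 1*2 + 1 = 3.
  i=3: a_3=1, p_3 = 1*73 + 49 = 122, q_3 = 1*3 + 2 = 5.
  i=4: a_4=4, p_4 = 4*122 + 73 = 561, q_4 = 4*5 + 3 = 23.
  i=5: a_5=1, p_5 = 1*561 + 122 = 683, q_5 = 1*23 + 5 = 28.
  i=6: a_6=4, p_6 = 4*683 + 561 = 3293, q_6 = 4*28 + 23 = 135.
  i=7: a_7=1, p_7 = 1*3293 + 683 = 3976, q_7 = 1*135 + 28 = 163.
  i=8: a_8=1, p_8 = 1*3976 + 3293 = 7269, q_8 = 1*163 + 135 = 298.
  i=9: a_9=2, p_9 = 2*7269 + 3976 = 18514, q_9 = 2*298 + 163 = 759.
Check: 18514^2 - 595*759^2 = 342768196 - 342768195 = 1, so (x, y) = (18514, 759) solves the equation, and by the theorem it is the least positive solution.

(x, y) = (18514, 759)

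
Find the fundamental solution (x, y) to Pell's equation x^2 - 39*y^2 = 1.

(x, y) = (25, 4)

First expand sqrt(39) as a continued fraction. With x_i = (sqrt(39) + m_i)/d_i and (m_0, d_0) = (0, 1): a_0 = floor(sqrt(39)) = 6, since 6^2 = 36 <= 39 < 49 = 7^2.
Iterate m_{i+1} = d_i*a_i - m_i, d_{i+1} = (39 - m_{i+1}^2)/d_i, a_{i+1} = floor((a_0 + m_{i+1})/d_{i+1}):
  m_1 = 1*6 - 0 = 6, d_1 = (39 - 6^2)/1 = 3/1 = 3, a_1 = floor((6 + 6)/3) = 4.
  m_2 = 3*4 - 6 = 6, d_2 = (39 - 6^2)/3 = 3/3 = 1, a_2 = floor((6 + 6)/1) = 12.
  m_3 = 1*12 - 6 = 6, d_3 = (39 - 6^2)/1 = 3/1 = 3: (m_3, d_3) = (m_1, d_1) = (6, 3), so from here the quotients repeat a_1, a_2; the period length is 2.
So sqrt(39) = [6; (4, 12)] with period length k = 2.
k is even, so the fundamental solution of x^2 - 39y^2 = 1 is (p_{k-1}, q_{k-1}) = (p_1, q_1); compute convergents through index 1.
Convergents (p_i = a_i*p_{i-1} + p_{i-2}, q_i = a_i*q_{i-1} + q_{i-2} with p_{-2}=0, p_{-1}=1, q_{-2}=1, q_{-1}=0):
  i=0: a_0=6, p_0 = 6*1 + 0 = 6, q_0 = 6*0 + 1 = 1.
  i=1: a_1=4, p_1 = 4*6 + 1 = 25, q_1 = 4*1 + 0 = 4.
Check: 25^2 - 39*4^2 = 625 - 624 = 1, so (x, y) = (25, 4) solves the equation, and by the theorem it is the least positive solution.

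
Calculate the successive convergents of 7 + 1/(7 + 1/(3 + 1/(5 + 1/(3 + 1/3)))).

7/1, 50/7, 157/22, 835/117, 2662/373, 8821/1236

Using the convergent recurrence p_i = a_i*p_{i-1} + p_{i-2}, q_i = a_i*q_{i-1} + q_{i-2} with p_{-2}=0, p_{-1}=1, q_{-2}=1, q_{-1}=0:
  i=0: a_0=7, p_0 = 7*1 + 0 = 7, q_0 = 7*0 + 1 = 1.
  i=1: a_1=7, p_1 = 7*7 + 1 = 50, q_1 = 7*1 + 0 = 7.
  i=2: a_2=3, p_2 = 3*50 + 7 = 157, q_2 = 3*7 + 1 = 22.
  i=3: a_3=5, p_3 = 5*157 + 50 = 835, q_3 = 5*22 + 7 = 117.
  i=4: a_4=3, p_4 = 3*835 + 157 = 2662, q_4 = 3*117 + 22 = 373.
  i=5: a_5=3, p_5 = 3*2662 + 835 = 8821, q_5 = 3*373 + 117 = 1236.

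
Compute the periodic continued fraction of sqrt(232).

Write x_i = (sqrt(232) + m_i)/d_i with (m_0, d_0) = (0, 1). a_0 = floor(sqrt(232)) = 15, since 15^2 = 225 <= 232 < 256 = 16^2.
Iterate m_{i+1} = d_i*a_i - m_i, d_{i+1} = (232 - m_{i+1}^2)/d_i, a_{i+1} = floor((a_0 + m_{i+1})/d_{i+1}):
  m_1 = 1*15 - 0 = 15, d_1 = (232 - 15^2)/1 = 7/1 = 7, a_1 = floor((15 + 15)/7) = 4.
  m_2 = 7*4 - 15 = 13, d_2 = (232 - 13^2)/7 = 63/7 = 9, a_2 = floor((15 + 13)/9) = 3.
  m_3 = 9*3 - 13 = 14, d_3 = (232 - 14^2)/9 = 36/9 = 4, a_3 = floor((15 + 14)/4) = 7.
  m_4 = 4*7 - 14 = 14, d_4 = (232 - 14^2)/4 = 36/4 = 9, a_4 = floor((15 + 14)/9) = 3.
  m_5 = 9*3 - 14 = 13, d_5 = (232 - 13^2)/9 = 63/9 = 7, a_5 = floor((15 + 13)/7) = 4.
  m_6 = 7*4 - 13 = 15, d_6 = (232 - 15^2)/7 = 7/7 = 1, a_6 = floor((15 + 15)/1) = 30.
  m_7 = 1*30 - 15 = 15, d_7 = (232 - 15^2)/1 = 7/1 = 7: (m_7, d_7) = (m_1, d_1) = (15, 7), so from here the quotients repeat a_1, ..., a_6; the period length is 6.
Hence the expansion of sqrt(232) is a_0 = 15 followed by the repeating block 4, 3, 7, 3, 4, 30 (period 6).

[15; (4, 3, 7, 3, 4, 30)]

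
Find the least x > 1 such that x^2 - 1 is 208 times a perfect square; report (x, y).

(x, y) = (649, 45)

First expand sqrt(208) as a continued fraction. With x_i = (sqrt(208) + m_i)/d_i and (m_0, d_0) = (0, 1): a_0 = floor(sqrt(208)) = 14, since 14^2 = 196 <= 208 < 225 = 15^2.
Iterate m_{i+1} = d_i*a_i - m_i, d_{i+1} = (208 - m_{i+1}^2)/d_i, a_{i+1} = floor((a_0 + m_{i+1})/d_{i+1}):
  m_1 = 1*14 - 0 = 14, d_1 = (208 - 14^2)/1 = 12/1 = 12, a_1 = floor((14 + 14)/12) = 2.
  m_2 = 12*2 - 14 = 10, d_2 = (208 - 10^2)/12 = 108/12 = 9, a_2 = floor((14 + 10)/9) = 2.
  m_3 = 9*2 - 10 = 8, d_3 = (208 - 8^2)/9 = 144/9 = 16, a_3 = floor((14 + 8)/16) = 1.
  m_4 = 16*1 - 8 = 8, d_4 = (208 - 8^2)/16 = 144/16 = 9, a_4 = floor((14 + 8)/9) = 2.
  m_5 = 9*2 - 8 = 10, d_5 = (208 - 10^2)/9 = 108/9 = 12, a_5 = floor((14 + 10)/12) = 2.
  m_6 = 12*2 - 10 = 14, d_6 = (208 - 14^2)/12 = 12/12 = 1, a_6 = floor((14 + 14)/1) = 28.
  m_7 = 1*28 - 14 = 14, d_7 = (208 - 14^2)/1 = 12/1 = 12: (m_7, d_7) = (m_1, d_1) = (14, 12), so from here the quotients repeat a_1, ..., a_6; the period length is 6.
So sqrt(208) = [14; (2, 2, 1, 2, 2, 28)] with period length k = 6.
k is even, so the fundamental solution of x^2 - 208y^2 = 1 is (p_{k-1}, q_{k-1}) = (p_5, q_5); compute convergents through index 5.
Convergents (p_i = a_i*p_{i-1} + p_{i-2}, q_i = a_i*q_{i-1} + q_{i-2} with p_{-2}=0, p_{-1}=1, q_{-2}=1, q_{-1}=0):
  i=0: a_0=14, p_0 = 14*1 + 0 = 14, q_0 = 14*0 + 1 = 1.
  i=1: a_1=2, p_1 = 2*14 + 1 = 29, q_1 = 2*1 + 0 = 2.
  i=2: a_2=2, p_2 = 2*29 + 14 = 72, q_2 = 2*2 + 1 = 5.
  i=3: a_3=1, p_3 = 1*72 + 29 = 101, q_3 = 1*5 + 2 = 7.
  i=4: a_4=2, p_4 = 2*101 + 72 = 274, q_4 = 2*7 + 5 = 19.
  i=5: a_5=2, p_5 = 2*274 + 101 = 649, q_5 = 2*19 + 7 = 45.
Check: 649^2 - 208*45^2 = 421201 - 421200 = 1, so (x, y) = (649, 45) solves the equation, and by the theorem it is the least positive solution.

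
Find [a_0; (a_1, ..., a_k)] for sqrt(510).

[22; (1, 1, 2, 1, 1, 44)]

Write x_i = (sqrt(510) + m_i)/d_i with (m_0, d_0) = (0, 1). a_0 = floor(sqrt(510)) = 22, since 22^2 = 484 <= 510 < 529 = 23^2.
Iterate m_{i+1} = d_i*a_i - m_i, d_{i+1} = (510 - m_{i+1}^2)/d_i, a_{i+1} = floor((a_0 + m_{i+1})/d_{i+1}):
  m_1 = 1*22 - 0 = 22, d_1 = (510 - 22^2)/1 = 26/1 = 26, a_1 = floor((22 + 22)/26) = 1.
  m_2 = 26*1 - 22 = 4, d_2 = (510 - 4^2)/26 = 494/26 = 19, a_2 = floor((22 + 4)/19) = 1.
  m_3 = 19*1 - 4 = 15, d_3 = (510 - 15^2)/19 = 285/19 = 15, a_3 = floor((22 + 15)/15) = 2.
  m_4 = 15*2 - 15 = 15, d_4 = (510 - 15^2)/15 = 285/15 = 19, a_4 = floor((22 + 15)/19) = 1.
  m_5 = 19*1 - 15 = 4, d_5 = (510 - 4^2)/19 = 494/19 = 26, a_5 = floor((22 + 4)/26) = 1.
  m_6 = 26*1 - 4 = 22, d_6 = (510 - 22^2)/26 = 26/26 = 1, a_6 = floor((22 + 22)/1) = 44.
  m_7 = 1*44 - 22 = 22, d_7 = (510 - 22^2)/1 = 26/1 = 26: (m_7, d_7) = (m_1, d_1) = (22, 26), so from here the quotients repeat a_1, ..., a_6; the period length is 6.
Hence the expansion of sqrt(510) is a_0 = 22 followed by the repeating block 1, 1, 2, 1, 1, 44 (period 6).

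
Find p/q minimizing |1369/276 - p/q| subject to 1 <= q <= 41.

Expand x = 1369/276 as a continued fraction with the Euclidean algorithm:
  1369 = 4*276 + 265, so a_0 = 4.
  276 = 1*265 + 11, so a_1 = 1.
  265 = 24*11 + 1, so a_2 = 24.
  11 = 11*1 + 0, so a_3 = 11.
so x = [4; 1, 24, 11].
Convergents (p_i = a_i*p_{i-1} + p_{i-2}, q_i = a_i*q_{i-1} + q_{i-2} with p_{-2}=0, p_{-1}=1, q_{-2}=1, q_{-1}=0), until the denominator exceeds 41:
  i=0: a_0=4, p_0 = 4*1 + 0 = 4, q_0 = 4*0 + 1 = 1.
  i=1: a_1=1, p_1 = 1*4 + 1 = 5, q_1 = 1*1 + 0 = 1.
  i=2: a_2=24, p_2 = 24*5 + 4 = 124, q_2 = 24*1 + 1 = 25.
  i=3: a_3=11, p_3 = 11*124 + 5 = 1369, q_3 = 11*25 + 1 = 276.
q_3 = 276 > 41, so the last convergent with denominator <= 41 is p_2/q_2 = 124/25.
The closest fraction with denominator <= 41 is either p_2/q_2 or the intermediate fraction (k*p_2 + p_1)/(k*q_2 + q_1) with the largest k >= 1 whose denominator stays <= 41; these approach x as k grows, and every other convergent or intermediate fraction in range is farther away.
Largest k: floor((41 - q_1)/q_2) = floor((41 - 1)/25) = 1.
That gives (1*124 + 5)/(1*25 + 1) = 129/26.
Compare the errors: |x - 124/25| = |1369*25 - 124*276|/(276*25) = 1/6900, and |x - 129/26| = |1369*26 - 129*276|/(276*26) = 10/7176.
Cross-multiplying, 1*7176 = 7176 < 69000 = 10*6900, so 1/6900 is smaller: the convergent 124/25 is closer to x than 129/26.

124/25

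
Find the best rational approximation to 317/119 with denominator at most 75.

197/74

Expand x = 317/119 as a continued fraction with the Euclidean algorithm:
  317 = 2*119 + 79, so a_0 = 2.
  119 = 1*79 + 40, so a_1 = 1.
  79 = 1*40 + 39, so a_2 = 1.
  40 = 1*39 + 1, so a_3 = 1.
  39 = 39*1 + 0, so a_4 = 39.
so x = [2; 1, 1, 1, 39].
Convergents (p_i = a_i*p_{i-1} + p_{i-2}, q_i = a_i*q_{i-1} + q_{i-2} with p_{-2}=0, p_{-1}=1, q_{-2}=1, q_{-1}=0), until the denominator exceeds 75:
  i=0: a_0=2, p_0 = 2*1 + 0 = 2, q_0 = 2*0 + 1 = 1.
  i=1: a_1=1, p_1 = 1*2 + 1 = 3, q_1 = 1*1 + 0 = 1.
  i=2: a_2=1, p_2 = 1*3 + 2 = 5, q_2 = 1*1 + 1 = 2.
  i=3: a_3=1, p_3 = 1*5 + 3 = 8, q_3 = 1*2 + 1 = 3.
  i=4: a_4=39, p_4 = 39*8 + 5 = 317, q_4 = 39*3 + 2 = 119.
q_4 = 119 > 75, so the last convergent with denominator <= 75 is p_3/q_3 = 8/3.
The closest fraction with denominator <= 75 is either p_3/q_3 or the intermediate fraction (k*p_3 + p_2)/(k*q_3 + q_2) with the largest k >= 1 whose denominator stays <= 75; these approach x as k grows, and every other convergent or intermediate fraction in range is farther away.
Largest k: floor((75 - q_2)/q_3) = floor((75 - 2)/3) = 24.
That gives (24*8 + 5)/(24*3 + 2) = 197/74.
Compare the errors: |x - 8/3| = |317*3 - 8*119|/(119*3) = 1/357, and |x - 197/74| = |317*74 - 197*119|/(119*74) = 15/8806.
Cross-multiplying, 15*357 = 5355 < 8806 = 1*8806, so 15/8806 is smaller: the intermediate fraction 197/74 is closer to x than 8/3.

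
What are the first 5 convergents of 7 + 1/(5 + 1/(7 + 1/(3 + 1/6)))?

7/1, 36/5, 259/36, 813/113, 5137/714

Using the convergent recurrence p_i = a_i*p_{i-1} + p_{i-2}, q_i = a_i*q_{i-1} + q_{i-2} with p_{-2}=0, p_{-1}=1, q_{-2}=1, q_{-1}=0:
  i=0: a_0=7, p_0 = 7*1 + 0 = 7, q_0 = 7*0 + 1 = 1.
  i=1: a_1=5, p_1 = 5*7 + 1 = 36, q_1 = 5*1 + 0 = 5.
  i=2: a_2=7, p_2 = 7*36 + 7 = 259, q_2 = 7*5 + 1 = 36.
  i=3: a_3=3, p_3 = 3*259 + 36 = 813, q_3 = 3*36 + 5 = 113.
  i=4: a_4=6, p_4 = 6*813 + 259 = 5137, q_4 = 6*113 + 36 = 714.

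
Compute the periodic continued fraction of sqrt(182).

[13; (2, 26)]

Write x_i = (sqrt(182) + m_i)/d_i with (m_0, d_0) = (0, 1). a_0 = floor(sqrt(182)) = 13, since 13^2 = 169 <= 182 < 196 = 14^2.
Iterate m_{i+1} = d_i*a_i - m_i, d_{i+1} = (182 - m_{i+1}^2)/d_i, a_{i+1} = floor((a_0 + m_{i+1})/d_{i+1}):
  m_1 = 1*13 - 0 = 13, d_1 = (182 - 13^2)/1 = 13/1 = 13, a_1 = floor((13 + 13)/13) = 2.
  m_2 = 13*2 - 13 = 13, d_2 = (182 - 13^2)/13 = 13/13 = 1, a_2 = floor((13 + 13)/1) = 26.
  m_3 = 1*26 - 13 = 13, d_3 = (182 - 13^2)/1 = 13/1 = 13: (m_3, d_3) = (m_1, d_1) = (13, 13), so from here the quotients repeat a_1, a_2; the period length is 2.
Hence the expansion of sqrt(182) is a_0 = 13 followed by the repeating block 2, 26 (period 2).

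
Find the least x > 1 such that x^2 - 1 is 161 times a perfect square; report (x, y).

(x, y) = (11775, 928)

First expand sqrt(161) as a continued fraction. With x_i = (sqrt(161) + m_i)/d_i and (m_0, d_0) = (0, 1): a_0 = floor(sqrt(161)) = 12, since 12^2 = 144 <= 161 < 169 = 13^2.
Iterate m_{i+1} = d_i*a_i - m_i, d_{i+1} = (161 - m_{i+1}^2)/d_i, a_{i+1} = floor((a_0 + m_{i+1})/d_{i+1}):
  m_1 = 1*12 - 0 = 12, d_1 = (161 - 12^2)/1 = 17/1 = 17, a_1 = floor((12 + 12)/17) = 1.
  m_2 = 17*1 - 12 = 5, d_2 = (161 - 5^2)/17 = 136/17 = 8, a_2 = floor((12 + 5)/8) = 2.
  m_3 = 8*2 - 5 = 11, d_3 = (161 - 11^2)/8 = 40/8 = 5, a_3 = floor((12 + 11)/5) = 4.
  m_4 = 5*4 - 11 = 9, d_4 = (161 - 9^2)/5 = 80/5 = 16, a_4 = floor((12 + 9)/16) = 1.
  m_5 = 16*1 - 9 = 7, d_5 = (161 - 7^2)/16 = 112/16 = 7, a_5 = floor((12 + 7)/7) = 2.
  m_6 = 7*2 - 7 = 7, d_6 = (161 - 7^2)/7 = 112/7 = 16, a_6 = floor((12 + 7)/16) = 1.
  m_7 = 16*1 - 7 = 9, d_7 = (161 - 9^2)/16 = 80/16 = 5, a_7 = floor((12 + 9)/5) = 4.
  m_8 = 5*4 - 9 = 11, d_8 = (161 - 11^2)/5 = 40/5 = 8, a_8 = floor((12 + 11)/8) = 2.
  m_9 = 8*2 - 11 = 5, d_9 = (161 - 5^2)/8 = 136/8 = 17, a_9 = floor((12 + 5)/17) = 1.
  m_10 = 17*1 - 5 = 12, d_10 = (161 - 12^2)/17 = 17/17 = 1, a_10 = floor((12 + 12)/1) = 24.
  m_11 = 1*24 - 12 = 12, d_11 = (161 - 12^2)/1 = 17/1 = 17: (m_11, d_11) = (m_1, d_1) = (12, 17), so from here the quotients repeat a_1, ..., a_10; the period length is 10.
So sqrt(161) = [12; (1, 2, 4, 1, 2, 1, 4, 2, 1, 24)] with period length k = 10.
k is even, so the fundamental solution of x^2 - 161y^2 = 1 is (p_{k-1}, q_{k-1}) = (p_9, q_9); compute convergents through index 9.
Convergents (p_i = a_i*p_{i-1} + p_{i-2}, q_i = a_i*q_{i-1} + q_{i-2} with p_{-2}=0, p_{-1}=1, q_{-2}=1, q_{-1}=0):
  i=0: a_0=12, p_0 = 12*1 + 0 = 12, q_0 = 12*0 + 1 = 1.
  i=1: a_1=1, p_1 = 1*12 + 1 = 13, q_1 = 1*1 + 0 = 1.
  i=2: a_2=2, p_2 = 2*13 + 12 = 38, q_2 = 2*1 + 1 = 3.
  i=3: a_3=4, p_3 = 4*38 + 13 = 165, q_3 = 4*3 + 1 = 13.
  i=4: a_4=1, p_4 = 1*165 + 38 = 203, q_4 = 1*13 + 3 = 16.
  i=5: a_5=2, p_5 = 2*203 + 165 = 571, q_5 = 2*16 + 13 = 45.
  i=6: a_6=1, p_6 = 1*571 + 203 = 774, q_6 = 1*45 + 16 = 61.
  i=7: a_7=4, p_7 = 4*774 + 571 = 3667, q_7 = 4*61 + 45 = 289.
  i=8: a_8=2, p_8 = 2*3667 + 774 = 8108, q_8 = 2*289 + 61 = 639.
  i=9: a_9=1, p_9 = 1*8108 + 3667 = 11775, q_9 = 1*639 + 289 = 928.
Check: 11775^2 - 161*928^2 = 138650625 - 138650624 = 1, so (x, y) = (11775, 928) solves the equation, and by the theorem it is the least positive solution.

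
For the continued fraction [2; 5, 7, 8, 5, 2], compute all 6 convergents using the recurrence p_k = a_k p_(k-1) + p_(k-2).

2/1, 11/5, 79/36, 643/293, 3294/1501, 7231/3295

Using the convergent recurrence p_i = a_i*p_{i-1} + p_{i-2}, q_i = a_i*q_{i-1} + q_{i-2} with p_{-2}=0, p_{-1}=1, q_{-2}=1, q_{-1}=0:
  i=0: a_0=2, p_0 = 2*1 + 0 = 2, q_0 = 2*0 + 1 = 1.
  i=1: a_1=5, p_1 = 5*2 + 1 = 11, q_1 = 5*1 + 0 = 5.
  i=2: a_2=7, p_2 = 7*11 + 2 = 79, q_2 = 7*5 + 1 = 36.
  i=3: a_3=8, p_3 = 8*79 + 11 = 643, q_3 = 8*36 + 5 = 293.
  i=4: a_4=5, p_4 = 5*643 + 79 = 3294, q_4 = 5*293 + 36 = 1501.
  i=5: a_5=2, p_5 = 2*3294 + 643 = 7231, q_5 = 2*1501 + 293 = 3295.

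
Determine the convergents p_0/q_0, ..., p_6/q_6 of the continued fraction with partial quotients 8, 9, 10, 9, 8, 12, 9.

8/1, 73/9, 738/91, 6715/828, 54458/6715, 660211/81408, 5996357/739387

Using the convergent recurrence p_i = a_i*p_{i-1} + p_{i-2}, q_i = a_i*q_{i-1} + q_{i-2} with p_{-2}=0, p_{-1}=1, q_{-2}=1, q_{-1}=0:
  i=0: a_0=8, p_0 = 8*1 + 0 = 8, q_0 = 8*0 + 1 = 1.
  i=1: a_1=9, p_1 = 9*8 + 1 = 73, q_1 = 9*1 + 0 = 9.
  i=2: a_2=10, p_2 = 10*73 + 8 = 738, q_2 = 10*9 + 1 = 91.
  i=3: a_3=9, p_3 = 9*738 + 73 = 6715, q_3 = 9*91 + 9 = 828.
  i=4: a_4=8, p_4 = 8*6715 + 738 = 54458, q_4 = 8*828 + 91 = 6715.
  i=5: a_5=12, p_5 = 12*54458 + 6715 = 660211, q_5 = 12*6715 + 828 = 81408.
  i=6: a_6=9, p_6 = 9*660211 + 54458 = 5996357, q_6 = 9*81408 + 6715 = 739387.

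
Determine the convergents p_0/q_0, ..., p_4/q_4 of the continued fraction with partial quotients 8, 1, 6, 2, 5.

8/1, 9/1, 62/7, 133/15, 727/82

Using the convergent recurrence p_i = a_i*p_{i-1} + p_{i-2}, q_i = a_i*q_{i-1} + q_{i-2} with p_{-2}=0, p_{-1}=1, q_{-2}=1, q_{-1}=0:
  i=0: a_0=8, p_0 = 8*1 + 0 = 8, q_0 = 8*0 + 1 = 1.
  i=1: a_1=1, p_1 = 1*8 + 1 = 9, q_1 = 1*1 + 0 = 1.
  i=2: a_2=6, p_2 = 6*9 + 8 = 62, q_2 = 6*1 + 1 = 7.
  i=3: a_3=2, p_3 = 2*62 + 9 = 133, q_3 = 2*7 + 1 = 15.
  i=4: a_4=5, p_4 = 5*133 + 62 = 727, q_4 = 5*15 + 7 = 82.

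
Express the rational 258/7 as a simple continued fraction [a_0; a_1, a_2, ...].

Run the Euclidean algorithm on 258 and 7; the successive quotients are the partial quotients a_0, a_1, ... (each step inverts the fractional part left over by the previous one):
  258 = 36*7 + 6, so a_0 = 36.
  7 = 1*6 + 1, so a_1 = 1.
  6 = 6*1 + 0, so a_2 = 6.
The remainder reaches 0 after 3 divisions, so the expansion has 3 partial quotients, read off in order.

[36; 1, 6]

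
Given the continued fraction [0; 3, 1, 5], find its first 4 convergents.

0/1, 1/3, 1/4, 6/23

Using the convergent recurrence p_i = a_i*p_{i-1} + p_{i-2}, q_i = a_i*q_{i-1} + q_{i-2} with p_{-2}=0, p_{-1}=1, q_{-2}=1, q_{-1}=0:
  i=0: a_0=0, p_0 = 0*1 + 0 = 0, q_0 = 0*0 + 1 = 1.
  i=1: a_1=3, p_1 = 3*0 + 1 = 1, q_1 = 3*1 + 0 = 3.
  i=2: a_2=1, p_2 = 1*1 + 0 = 1, q_2 = 1*3 + 1 = 4.
  i=3: a_3=5, p_3 = 5*1 + 1 = 6, q_3 = 5*4 + 3 = 23.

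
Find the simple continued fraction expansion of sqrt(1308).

Write x_i = (sqrt(1308) + m_i)/d_i with (m_0, d_0) = (0, 1). a_0 = floor(sqrt(1308)) = 36, since 36^2 = 1296 <= 1308 < 1369 = 37^2.
Iterate m_{i+1} = d_i*a_i - m_i, d_{i+1} = (1308 - m_{i+1}^2)/d_i, a_{i+1} = floor((a_0 + m_{i+1})/d_{i+1}):
  m_1 = 1*36 - 0 = 36, d_1 = (1308 - 36^2)/1 = 12/1 = 12, a_1 = floor((36 + 36)/12) = 6.
  m_2 = 12*6 - 36 = 36, d_2 = (1308 - 36^2)/12 = 12/12 = 1, a_2 = floor((36 + 36)/1) = 72.
  m_3 = 1*72 - 36 = 36, d_3 = (1308 - 36^2)/1 = 12/1 = 12: (m_3, d_3) = (m_1, d_1) = (36, 12), so from here the quotients repeat a_1, a_2; the period length is 2.
Hence the expansion of sqrt(1308) is a_0 = 36 followed by the repeating block 6, 72 (period 2).

[36; (6, 72)]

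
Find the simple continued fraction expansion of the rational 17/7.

Run the Euclidean algorithm on 17 and 7; the successive quotients are the partial quotients a_0, a_1, ... (each step inverts the fractional part left over by the previous one):
  17 = 2*7 + 3, so a_0 = 2.
  7 = 2*3 + 1, so a_1 = 2.
  3 = 3*1 + 0, so a_2 = 3.
The remainder reaches 0 after 3 divisions, so the expansion has 3 partial quotients, read off in order.

[2; 2, 3]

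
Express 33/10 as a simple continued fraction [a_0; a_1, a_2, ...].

Run the Euclidean algorithm on 33 and 10; the successive quotients are the partial quotients a_0, a_1, ... (each step inverts the fractional part left over by the previous one):
  33 = 3*10 + 3, so a_0 = 3.
  10 = 3*3 + 1, so a_1 = 3.
  3 = 3*1 + 0, so a_2 = 3.
The remainder reaches 0 after 3 divisions, so the expansion has 3 partial quotients, read off in order.

[3; 3, 3]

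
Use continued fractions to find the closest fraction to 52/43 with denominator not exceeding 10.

6/5

Expand x = 52/43 as a continued fraction with the Euclidean algorithm:
  52 = 1*43 + 9, so a_0 = 1.
  43 = 4*9 + 7, so a_1 = 4.
  9 = 1*7 + 2, so a_2 = 1.
  7 = 3*2 + 1, so a_3 = 3.
  2 = 2*1 + 0, so a_4 = 2.
so x = [1; 4, 1, 3, 2].
Convergents (p_i = a_i*p_{i-1} + p_{i-2}, q_i = a_i*q_{i-1} + q_{i-2} with p_{-2}=0, p_{-1}=1, q_{-2}=1, q_{-1}=0), until the denominator exceeds 10:
  i=0: a_0=1, p_0 = 1*1 + 0 = 1, q_0 = 1*0 + 1 = 1.
  i=1: a_1=4, p_1 = 4*1 + 1 = 5, q_1 = 4*1 + 0 = 4.
  i=2: a_2=1, p_2 = 1*5 + 1 = 6, q_2 = 1*4 + 1 = 5.
  i=3: a_3=3, p_3 = 3*6 + 5 = 23, q_3 = 3*5 + 4 = 19.
q_3 = 19 > 10, so the last convergent with denominator <= 10 is p_2/q_2 = 6/5.
The closest fraction with denominator <= 10 is either p_2/q_2 or the intermediate fraction (k*p_2 + p_1)/(k*q_2 + q_1) with the largest k >= 1 whose denominator stays <= 10; these approach x as k grows, and every other convergent or intermediate fraction in range is farther away.
Largest k: floor((10 - q_1)/q_2) = floor((10 - 4)/5) = 1.
That gives (1*6 + 5)/(1*5 + 4) = 11/9.
Compare the errors: |x - 6/5| = |52*5 - 6*43|/(43*5) = 2/215, and |x - 11/9| = |52*9 - 11*43|/(43*9) = 5/387.
Cross-multiplying, 2*387 = 774 < 1075 = 5*215, so 2/215 is smaller: the convergent 6/5 is closer to x than 11/9.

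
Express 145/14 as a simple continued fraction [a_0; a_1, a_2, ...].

Run the Euclidean algorithm on 145 and 14; the successive quotients are the partial quotients a_0, a_1, ... (each step inverts the fractional part left over by the previous one):
  145 = 10*14 + 5, so a_0 = 10.
  14 = 2*5 + 4, so a_1 = 2.
  5 = 1*4 + 1, so a_2 = 1.
  4 = 4*1 + 0, so a_3 = 4.
The remainder reaches 0 after 4 divisions, so the expansion has 4 partial quotients, read off in order.

[10; 2, 1, 4]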